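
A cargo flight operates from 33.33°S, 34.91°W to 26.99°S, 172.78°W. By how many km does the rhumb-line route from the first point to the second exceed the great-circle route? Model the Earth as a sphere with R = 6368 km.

Great circle: cos σ = sin φ₁ sin φ₂ + cos φ₁ cos φ₂ cos Δλ,  σ = 1.8784 rad → d_gc = 11961.7 km
Rhumb line: Δψ = +0.1281, q = Δφ/Δψ = 0.8639, d_rh = R√(Δφ²+q²Δλ²) = 13256.3 km
Excess = 13256.3 − 11961.7 = 1294.6 ≈ 1295 km

1295 km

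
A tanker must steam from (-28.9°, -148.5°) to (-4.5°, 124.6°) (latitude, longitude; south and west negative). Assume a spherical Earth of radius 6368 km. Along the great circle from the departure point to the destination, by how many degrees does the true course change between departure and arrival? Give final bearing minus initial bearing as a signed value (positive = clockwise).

+31.1°

Initial bearing θ₁ = atan2(sin Δλ cos φ₂, cos φ₁ sin φ₂ − sin φ₁ cos φ₂ cos Δλ) = 267.55°
Final bearing θ₂ = (initial bearing from the destination back to the start) + 180° = 298.67°
Δθ = θ₂ − θ₁ = +31.1°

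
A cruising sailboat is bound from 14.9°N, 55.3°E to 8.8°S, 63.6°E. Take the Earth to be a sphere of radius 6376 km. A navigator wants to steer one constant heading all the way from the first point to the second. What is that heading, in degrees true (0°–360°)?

Meridional parts: M(φ₁)=+0.2630, M(φ₂)=-0.1542 → ΔM = -0.4172;  Δλ = +0.1449 rad
tan C = Δλ / ΔM = -0.3472 → C = 160.85°

160.9°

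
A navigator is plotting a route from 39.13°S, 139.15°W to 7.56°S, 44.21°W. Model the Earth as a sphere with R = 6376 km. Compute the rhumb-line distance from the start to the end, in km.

Rhumb course C = atan2(Δλ, Δψ) with Δψ = ln[tan(π/4+φ₂/2)/tan(π/4+φ₁/2)] = +0.6109, Δλ = +1.6570 → C = 69.76°
d = R·|Δφ| / |cos C| = 6376·0.55100 / 0.34591 = 10156 km

10156 km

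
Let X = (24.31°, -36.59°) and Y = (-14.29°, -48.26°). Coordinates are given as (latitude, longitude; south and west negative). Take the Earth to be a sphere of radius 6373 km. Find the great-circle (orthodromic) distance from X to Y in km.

Haversine: a = sin²(Δφ/2)+cos φ₁ cos φ₂ sin²(Δλ/2) = 0.11837;  σ = 2·atan2(√a,√(1−a))
σ = 40.247° → d = Rσ = 6373·0.70244 = 4477 km

4477 km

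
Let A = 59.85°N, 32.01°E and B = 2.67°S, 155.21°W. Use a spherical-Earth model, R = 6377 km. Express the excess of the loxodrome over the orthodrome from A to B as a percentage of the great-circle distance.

Great circle: σ = 2.1389 rad → d_gc = Rσ = 13639.7 km
Rhumb: Δφ = -1.0912, Δλ = +3.0156, Δψ = -1.3584, q = Δφ/Δψ = 0.8033 → d_rh = R√(Δφ²+q²Δλ²) = 16942.8 km
Excess = (16942.8 − 13639.7) / 13639.7 = 3303.1 / 13639.7 = 24.22% ≈ 24.2%

24.2%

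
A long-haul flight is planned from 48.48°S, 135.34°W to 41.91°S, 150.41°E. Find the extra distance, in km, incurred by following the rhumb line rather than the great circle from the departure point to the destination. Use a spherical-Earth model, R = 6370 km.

222 km

Great circle: cos σ = sin φ₁ sin φ₂ + cos φ₁ cos φ₂ cos Δλ,  σ = 0.8840 rad → d_gc = 5631.4 km
Rhumb line: Δψ = +0.1630, q = Δφ/Δψ = 0.7035, d_rh = R√(Δφ²+q²Δλ²) = 5853.3 km
Excess = 5853.3 − 5631.4 = 221.9 ≈ 222 km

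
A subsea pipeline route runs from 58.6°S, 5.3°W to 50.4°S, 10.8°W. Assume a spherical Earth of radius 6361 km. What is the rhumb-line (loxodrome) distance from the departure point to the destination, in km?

976 km

Rhumb course C = atan2(Δλ, Δψ) with Δψ = ln[tan(π/4+φ₂/2)/tan(π/4+φ₁/2)] = +0.2475, Δλ = -0.0960 → C = 338.80°
d = R·|Δφ| / |cos C| = 6361·0.14312 / 0.93233 = 976 km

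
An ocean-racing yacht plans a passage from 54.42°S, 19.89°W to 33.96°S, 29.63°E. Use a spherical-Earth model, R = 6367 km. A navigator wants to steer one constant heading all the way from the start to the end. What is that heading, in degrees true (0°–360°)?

Δψ = ln[tan(π/4+φ₂/2)/tan(π/4+φ₁/2)] = +0.5059
Δλ = +0.8643 rad (taken the short way round)
course = atan2(Δλ, Δψ) = 59.66°

59.7°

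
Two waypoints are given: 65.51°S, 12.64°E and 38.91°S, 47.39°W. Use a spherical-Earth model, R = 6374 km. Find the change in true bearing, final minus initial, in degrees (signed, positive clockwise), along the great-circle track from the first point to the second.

At departure: θ₁ = atan2(sin Δλ cos φ₂, cos φ₁ sin φ₂ − sin φ₁ cos φ₂ cos Δλ) = 277.89°
At arrival: θ₂ = atan2(sin Δλ cos φ₁, −cos φ₂ sin φ₁ + sin φ₂ cos φ₁ cos Δλ) = 328.15°
Δθ = θ₂ − θ₁ = +50.3°

+50.3°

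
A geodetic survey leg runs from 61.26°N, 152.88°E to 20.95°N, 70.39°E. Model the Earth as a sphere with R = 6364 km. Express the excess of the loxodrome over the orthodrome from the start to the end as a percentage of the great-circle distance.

4.6%

Great circle: σ = 1.1894 rad → d_gc = Rσ = 7569.5 km
Rhumb: Δφ = -0.7035, Δλ = -1.4397, Δψ = -0.9877, q = Δφ/Δψ = 0.7123 → d_rh = R√(Δφ²+q²Δλ²) = 7914.4 km
Excess = (7914.4 − 7569.5) / 7569.5 = 344.9 / 7569.5 = 4.56% ≈ 4.6%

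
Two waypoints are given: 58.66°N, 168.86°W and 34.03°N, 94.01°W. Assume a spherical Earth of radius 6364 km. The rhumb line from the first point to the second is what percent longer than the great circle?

Great circle: σ = 0.9390 rad → d_gc = Rσ = 5975.5 km
Rhumb: Δφ = -0.4299, Δλ = +1.3064, Δψ = -0.6388, q = Δφ/Δψ = 0.6729 → d_rh = R√(Δφ²+q²Δλ²) = 6227.6 km
Excess = (6227.6 − 5975.5) / 5975.5 = 252.1 / 5975.5 = 4.22% ≈ 4.2%

4.2%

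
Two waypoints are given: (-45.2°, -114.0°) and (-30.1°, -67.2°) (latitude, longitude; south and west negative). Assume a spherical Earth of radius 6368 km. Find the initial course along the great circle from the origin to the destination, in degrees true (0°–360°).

83.9°

N = sin Δλ·cos φ₂ = +0.6307;  D = cos φ₁ sin φ₂ − sin φ₁ cos φ₂ cos Δλ = +0.0669
initial course = atan2(N, D) = 83.95°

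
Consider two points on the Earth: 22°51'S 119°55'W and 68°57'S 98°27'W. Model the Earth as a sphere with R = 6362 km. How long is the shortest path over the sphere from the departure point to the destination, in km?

5319 km

cos σ = sin φ₁ sin φ₂ + cos φ₁ cos φ₂ cos Δλ
      = sin(-22.85°)sin(-68.95°) + cos(-22.85°)cos(-68.95°)cos(21.47°) = 0.6704
σ = 47.899° → d = Rσ = 6362·0.83599 = 5319 km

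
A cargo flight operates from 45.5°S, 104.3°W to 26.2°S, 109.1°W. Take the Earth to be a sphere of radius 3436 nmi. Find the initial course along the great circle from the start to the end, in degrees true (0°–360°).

N = sin Δλ·cos φ₂ = -0.0751;  D = cos φ₁ sin φ₂ − sin φ₁ cos φ₂ cos Δλ = +0.3283
initial course = atan2(N, D) = 347.12°

347.1°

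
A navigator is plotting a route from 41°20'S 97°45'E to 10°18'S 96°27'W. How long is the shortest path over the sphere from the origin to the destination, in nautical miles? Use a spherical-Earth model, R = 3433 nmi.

Haversine: a = sin²(Δφ/2)+cos φ₁ cos φ₂ sin²(Δλ/2) = 0.79906;  σ = 2·atan2(√a,√(1−a))
σ = 126.735° → d = Rσ = 3433·2.21195 = 7594 nmi

7594 nmi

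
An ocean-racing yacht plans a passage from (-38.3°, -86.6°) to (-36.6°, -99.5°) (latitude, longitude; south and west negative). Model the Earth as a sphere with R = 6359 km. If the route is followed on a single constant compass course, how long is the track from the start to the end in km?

Δψ = ln[tan(π/4+φ₂/2)/tan(π/4+φ₁/2)] = +0.0374;  Δφ = +0.0297 rad,  Δλ = -0.2251 rad
q = Δφ/Δψ = 0.7938
d = R·√(Δφ² + q²Δλ²) = 6359·0.18117 = 1152 km

1152 km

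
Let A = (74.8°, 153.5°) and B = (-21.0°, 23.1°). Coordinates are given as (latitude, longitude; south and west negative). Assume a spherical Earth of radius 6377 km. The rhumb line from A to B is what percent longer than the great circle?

Great circle: σ = 2.0996 rad → d_gc = Rσ = 13389.0 km
Rhumb: Δφ = -1.6720, Δλ = -2.2759, Δψ = -2.3892, q = Δφ/Δψ = 0.6998 → d_rh = R√(Δφ²+q²Δλ²) = 14725.9 km
Excess = (14725.9 − 13389.0) / 13389.0 = 1336.9 / 13389.0 = 9.99% ≈ 10.0%

10.0%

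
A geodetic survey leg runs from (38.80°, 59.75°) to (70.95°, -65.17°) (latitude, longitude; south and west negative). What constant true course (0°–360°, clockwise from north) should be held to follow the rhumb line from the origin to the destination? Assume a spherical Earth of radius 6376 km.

295.7°

Meridional parts: M(φ₁)=+0.7358, M(φ₂)=+1.7850 → ΔM = +1.0492;  Δλ = -2.1803 rad
tan C = Δλ / ΔM = -2.0780 → C = 295.70°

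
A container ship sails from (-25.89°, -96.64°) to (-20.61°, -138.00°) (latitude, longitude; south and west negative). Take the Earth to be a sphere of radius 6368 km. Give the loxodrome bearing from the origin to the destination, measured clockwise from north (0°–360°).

277.9°

Δψ = ln[tan(π/4+φ₂/2)/tan(π/4+φ₁/2)] = +0.1003
Δλ = -0.7219 rad (taken the short way round)
course = atan2(Δλ, Δψ) = 277.91°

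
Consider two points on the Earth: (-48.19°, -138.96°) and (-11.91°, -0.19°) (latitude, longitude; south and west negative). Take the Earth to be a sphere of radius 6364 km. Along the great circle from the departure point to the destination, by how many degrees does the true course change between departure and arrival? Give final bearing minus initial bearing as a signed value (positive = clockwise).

At departure: θ₁ = atan2(sin Δλ cos φ₂, cos φ₁ sin φ₂ − sin φ₁ cos φ₂ cos Δλ) = 136.77°
At arrival: θ₂ = atan2(sin Δλ cos φ₁, −cos φ₂ sin φ₁ + sin φ₂ cos φ₁ cos Δλ) = 27.82°
Δθ = θ₂ − θ₁ = -109.0°

-109.0°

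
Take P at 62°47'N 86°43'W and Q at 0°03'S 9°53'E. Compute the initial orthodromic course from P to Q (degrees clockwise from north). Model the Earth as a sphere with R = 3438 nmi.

θ = atan2( sin Δλ·cos φ₂ ,  cos φ₁ sin φ₂ − sin φ₁ cos φ₂ cos Δλ )
  = atan2(+0.9934, +0.1018) = 84.15°

84.1°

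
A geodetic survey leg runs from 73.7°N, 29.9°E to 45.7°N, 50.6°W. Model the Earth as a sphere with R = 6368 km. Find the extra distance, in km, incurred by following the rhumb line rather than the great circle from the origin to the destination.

Great circle: cos σ = sin φ₁ sin φ₂ + cos φ₁ cos φ₂ cos Δλ,  σ = 0.7680 rad → d_gc = 4890.8 km
Rhumb line: Δψ = -1.0447, q = Δφ/Δψ = 0.4678, d_rh = R√(Δφ²+q²Δλ²) = 5215.5 km
Excess = 5215.5 − 4890.8 = 324.7 ≈ 325 km

325 km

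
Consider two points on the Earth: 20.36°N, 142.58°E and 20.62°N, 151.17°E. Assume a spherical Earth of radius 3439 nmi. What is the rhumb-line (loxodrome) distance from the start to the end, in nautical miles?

483 nmi

Δψ = ln[tan(π/4+φ₂/2)/tan(π/4+φ₁/2)] = +0.0048;  Δφ = +0.0045 rad,  Δλ = +0.1499 rad
q = Δφ/Δψ = 0.9367
d = R·√(Δφ² + q²Δλ²) = 3439·0.14051 = 483 nmi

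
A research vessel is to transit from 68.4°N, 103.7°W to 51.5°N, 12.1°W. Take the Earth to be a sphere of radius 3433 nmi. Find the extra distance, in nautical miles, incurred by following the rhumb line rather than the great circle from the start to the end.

235 nmi

Great circle: cos σ = sin φ₁ sin φ₂ + cos φ₁ cos φ₂ cos Δλ,  σ = 0.7652 rad → d_gc = 2626.89 nmi
Rhumb line: Δψ = -0.6047, q = Δφ/Δψ = 0.4878, d_rh = R√(Δφ²+q²Δλ²) = 2862.36 nmi
Excess = 2862.36 − 2626.89 = 235.47 ≈ 235 nmi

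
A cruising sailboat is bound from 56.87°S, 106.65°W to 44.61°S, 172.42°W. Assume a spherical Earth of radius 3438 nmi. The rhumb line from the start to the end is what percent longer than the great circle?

Great circle: σ = 0.7261 rad → d_gc = Rσ = 2496.2 nmi
Rhumb: Δφ = +0.2140, Δλ = -1.1479, Δψ = +0.3407, q = Δφ/Δψ = 0.6280 → d_rh = R√(Δφ²+q²Δλ²) = 2585.2 nmi
Excess = (2585.2 − 2496.2) / 2496.2 = 89.0 / 2496.2 = 3.57% ≈ 3.6%

3.6%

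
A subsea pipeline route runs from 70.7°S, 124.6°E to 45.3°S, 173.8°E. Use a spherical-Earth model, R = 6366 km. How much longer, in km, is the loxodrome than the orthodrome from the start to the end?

Great circle: cos σ = sin φ₁ sin φ₂ + cos φ₁ cos φ₂ cos Δλ,  σ = 0.6045 rad → d_gc = 3848.5 km
Rhumb line: Δψ = +0.8830, q = Δφ/Δψ = 0.5021, d_rh = R√(Δφ²+q²Δλ²) = 3936.7 km
Excess = 3936.7 − 3848.5 = 88.2 ≈ 88 km

88 km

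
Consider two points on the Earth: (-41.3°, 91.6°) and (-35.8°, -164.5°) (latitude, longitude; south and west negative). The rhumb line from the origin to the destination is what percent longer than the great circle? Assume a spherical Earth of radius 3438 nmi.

6.9%

Great circle: σ = 1.3287 rad → d_gc = Rσ = 4568.2 nmi
Rhumb: Δφ = +0.0960, Δλ = +1.8134, Δψ = +0.1229, q = Δφ/Δψ = 0.7814 → d_rh = R√(Δφ²+q²Δλ²) = 4882.7 nmi
Excess = (4882.7 − 4568.2) / 4568.2 = 314.5 / 4568.2 = 6.88% ≈ 6.9%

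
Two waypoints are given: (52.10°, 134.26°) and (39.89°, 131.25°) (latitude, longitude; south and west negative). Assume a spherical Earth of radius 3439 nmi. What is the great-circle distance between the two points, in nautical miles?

cos σ = sin φ₁ sin φ₂ + cos φ₁ cos φ₂ cos Δλ
      = sin(52.10°)sin(39.89°) + cos(52.10°)cos(39.89°)cos(-3.01°) = 0.9767
σ = 12.385° → d = Rσ = 3439·0.21616 = 743 nmi

743 nmi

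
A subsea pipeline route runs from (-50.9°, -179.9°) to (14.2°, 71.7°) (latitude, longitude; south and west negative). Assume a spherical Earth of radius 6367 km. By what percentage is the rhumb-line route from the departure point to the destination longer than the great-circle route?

Great circle: σ = 1.9642 rad → d_gc = Rσ = 12506.2 km
Rhumb: Δφ = +1.1362, Δλ = -1.8919, Δψ = +1.2858, q = Δφ/Δψ = 0.8837 → d_rh = R√(Δφ²+q²Δλ²) = 12870.4 km
Excess = (12870.4 − 12506.2) / 12506.2 = 364.2 / 12506.2 = 2.91% ≈ 2.9%

2.9%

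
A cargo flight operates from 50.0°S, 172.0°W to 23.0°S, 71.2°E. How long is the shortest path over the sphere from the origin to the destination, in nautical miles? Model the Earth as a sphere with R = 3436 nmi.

cos σ = sin φ₁ sin φ₂ + cos φ₁ cos φ₂ cos Δλ
      = sin(-50.00°)sin(-23.00°) + cos(-50.00°)cos(-23.00°)cos(-116.80°) = 0.0325
σ = 88.135° → d = Rσ = 3436·1.53825 = 5285 nmi

5285 nmi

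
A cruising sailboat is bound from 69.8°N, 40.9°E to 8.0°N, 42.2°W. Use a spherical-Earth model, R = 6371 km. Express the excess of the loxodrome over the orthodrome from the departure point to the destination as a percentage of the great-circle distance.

Great circle: σ = 1.3982 rad → d_gc = Rσ = 8908.2 km
Rhumb: Δφ = -1.0786, Δλ = -1.4504, Δψ = -1.5852, q = Δφ/Δψ = 0.6804 → d_rh = R√(Δφ²+q²Δλ²) = 9314.2 km
Excess = (9314.2 − 8908.2) / 8908.2 = 406.0 / 8908.2 = 4.56% ≈ 4.6%

4.6%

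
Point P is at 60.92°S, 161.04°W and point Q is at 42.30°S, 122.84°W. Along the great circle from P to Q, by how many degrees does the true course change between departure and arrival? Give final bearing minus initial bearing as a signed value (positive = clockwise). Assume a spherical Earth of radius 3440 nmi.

Initial bearing θ₁ = atan2(sin Δλ cos φ₂, cos φ₁ sin φ₂ − sin φ₁ cos φ₂ cos Δλ) = 68.42°
Final bearing θ₂ = (initial bearing from the destination back to the start) + 180° = 37.67°
Δθ = θ₂ − θ₁ = -30.8°

-30.8°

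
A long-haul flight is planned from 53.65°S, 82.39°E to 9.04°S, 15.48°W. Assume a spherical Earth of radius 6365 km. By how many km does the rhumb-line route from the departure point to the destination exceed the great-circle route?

449 km

Great circle: cos σ = sin φ₁ sin φ₂ + cos φ₁ cos φ₂ cos Δλ,  σ = 1.5244 rad → d_gc = 9702.7 km
Rhumb line: Δψ = +0.9554, q = Δφ/Δψ = 0.8149, d_rh = R√(Δφ²+q²Δλ²) = 10152.1 km
Excess = 10152.1 − 9702.7 = 449.4 ≈ 449 km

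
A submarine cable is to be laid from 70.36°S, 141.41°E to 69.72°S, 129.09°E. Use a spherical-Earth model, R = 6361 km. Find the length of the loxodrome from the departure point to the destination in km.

472 km

Rhumb course C = atan2(Δλ, Δψ) with Δψ = ln[tan(π/4+φ₂/2)/tan(π/4+φ₁/2)] = +0.0327, Δλ = -0.2150 → C = 278.65°
d = R·|Δφ| / |cos C| = 6361·0.01117 / 0.15046 = 472 km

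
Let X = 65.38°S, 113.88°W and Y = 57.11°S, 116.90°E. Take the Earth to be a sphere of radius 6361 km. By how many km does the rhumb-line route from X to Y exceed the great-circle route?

1181 km

Great circle: cos σ = sin φ₁ sin φ₂ + cos φ₁ cos φ₂ cos Δλ,  σ = 0.9016 rad → d_gc = 5735.2 km
Rhumb line: Δψ = +0.3021, q = Δφ/Δψ = 0.4779, d_rh = R√(Δφ²+q²Δλ²) = 6916.6 km
Excess = 6916.6 − 5735.2 = 1181.4 ≈ 1181 km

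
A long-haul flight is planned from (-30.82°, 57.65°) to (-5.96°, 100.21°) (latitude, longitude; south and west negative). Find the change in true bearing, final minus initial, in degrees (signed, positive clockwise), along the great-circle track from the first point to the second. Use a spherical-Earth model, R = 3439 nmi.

Initial bearing θ₁ = atan2(sin Δλ cos φ₂, cos φ₁ sin φ₂ − sin φ₁ cos φ₂ cos Δλ) = 66.96°
Final bearing θ₂ = (initial bearing from the destination back to the start) + 180° = 52.61°
Δθ = θ₂ − θ₁ = -14.3°

-14.3°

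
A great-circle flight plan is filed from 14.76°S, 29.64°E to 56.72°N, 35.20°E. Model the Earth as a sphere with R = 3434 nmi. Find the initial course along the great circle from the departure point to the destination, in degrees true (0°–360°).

3.2°

θ = atan2( sin Δλ·cos φ₂ ,  cos φ₁ sin φ₂ − sin φ₁ cos φ₂ cos Δλ )
  = atan2(+0.0532, +0.9476) = 3.21°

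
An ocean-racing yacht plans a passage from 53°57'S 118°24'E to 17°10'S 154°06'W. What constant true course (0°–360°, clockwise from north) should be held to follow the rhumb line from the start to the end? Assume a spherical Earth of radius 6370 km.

Meridional parts: M(φ₁)=-1.1227, M(φ₂)=-0.3042 → ΔM = +0.8185;  Δλ = +1.5272 rad
tan C = Δλ / ΔM = +1.8658 → C = 61.81°

61.8°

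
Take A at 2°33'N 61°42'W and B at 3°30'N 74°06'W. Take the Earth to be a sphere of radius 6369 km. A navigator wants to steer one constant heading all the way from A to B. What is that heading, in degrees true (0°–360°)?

Meridional parts: M(φ₁)=+0.0445, M(φ₂)=+0.0611 → ΔM = +0.0166;  Δλ = -0.2164 rad
tan C = Δλ / ΔM = -13.0343 → C = 274.39°

274.4°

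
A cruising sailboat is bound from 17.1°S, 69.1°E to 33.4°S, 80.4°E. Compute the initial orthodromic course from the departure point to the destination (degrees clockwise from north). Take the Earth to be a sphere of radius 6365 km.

150.2°

θ = atan2( sin Δλ·cos φ₂ ,  cos φ₁ sin φ₂ − sin φ₁ cos φ₂ cos Δλ )
  = atan2(+0.1636, -0.2854) = 150.18°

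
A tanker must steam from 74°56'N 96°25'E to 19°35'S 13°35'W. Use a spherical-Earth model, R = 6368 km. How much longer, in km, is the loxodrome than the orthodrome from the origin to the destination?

Great circle: cos σ = sin φ₁ sin φ₂ + cos φ₁ cos φ₂ cos Δλ,  σ = 1.9904 rad → d_gc = 12675.0 km
Rhumb line: Δψ = -2.3718, q = Δφ/Δψ = 0.6955, d_rh = R√(Δφ²+q²Δλ²) = 13515.1 km
Excess = 13515.1 − 12675.0 = 840.1 ≈ 840 km

840 km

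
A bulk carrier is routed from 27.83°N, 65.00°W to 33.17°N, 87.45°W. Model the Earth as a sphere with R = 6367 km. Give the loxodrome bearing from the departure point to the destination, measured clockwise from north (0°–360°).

285.4°

Δψ = ln[tan(π/4+φ₂/2)/tan(π/4+φ₁/2)] = +0.1082
Δλ = -0.3918 rad (taken the short way round)
course = atan2(Δλ, Δψ) = 285.44°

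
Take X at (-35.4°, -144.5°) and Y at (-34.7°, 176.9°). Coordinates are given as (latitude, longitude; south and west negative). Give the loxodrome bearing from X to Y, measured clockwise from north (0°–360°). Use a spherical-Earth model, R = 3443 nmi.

Δψ = ln[tan(π/4+φ₂/2)/tan(π/4+φ₁/2)] = +0.0149
Δλ = -0.6737 rad (taken the short way round)
course = atan2(Δλ, Δψ) = 271.27°

271.3°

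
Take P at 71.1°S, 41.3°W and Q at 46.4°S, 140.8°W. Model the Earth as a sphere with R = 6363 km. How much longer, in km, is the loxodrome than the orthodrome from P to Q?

Great circle: cos σ = sin φ₁ sin φ₂ + cos φ₁ cos φ₂ cos Δλ,  σ = 0.8655 rad → d_gc = 5507.2 km
Rhumb line: Δψ = +0.8767, q = Δφ/Δψ = 0.4917, d_rh = R√(Δφ²+q²Δλ²) = 6086.6 km
Excess = 6086.6 − 5507.2 = 579.4 ≈ 579 km

579 km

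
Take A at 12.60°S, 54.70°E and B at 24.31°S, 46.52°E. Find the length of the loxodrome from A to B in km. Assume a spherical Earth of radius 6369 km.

Rhumb course C = atan2(Δλ, Δψ) with Δψ = ln[tan(π/4+φ₂/2)/tan(π/4+φ₁/2)] = -0.2159, Δλ = -0.1428 → C = 213.47°
d = R·|Δφ| / |cos C| = 6369·0.20438 / 0.83414 = 1561 km

1561 km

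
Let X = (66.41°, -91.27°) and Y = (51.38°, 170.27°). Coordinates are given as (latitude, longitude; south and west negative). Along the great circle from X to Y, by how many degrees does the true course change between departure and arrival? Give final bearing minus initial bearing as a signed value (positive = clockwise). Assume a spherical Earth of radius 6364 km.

-90.1°

Initial bearing θ₁ = atan2(sin Δλ cos φ₂, cos φ₁ sin φ₂ − sin φ₁ cos φ₂ cos Δλ) = 302.73°
Final bearing θ₂ = (initial bearing from the destination back to the start) + 180° = 212.64°
Δθ = θ₂ − θ₁ = -90.1°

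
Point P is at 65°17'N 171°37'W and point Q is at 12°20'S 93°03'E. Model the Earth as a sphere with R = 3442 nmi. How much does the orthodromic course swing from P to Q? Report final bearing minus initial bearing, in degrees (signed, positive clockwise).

-64.3°

At departure: θ₁ = atan2(sin Δλ cos φ₂, cos φ₁ sin φ₂ − sin φ₁ cos φ₂ cos Δλ) = 269.60°
At arrival: θ₂ = atan2(sin Δλ cos φ₁, −cos φ₂ sin φ₁ + sin φ₂ cos φ₁ cos Δλ) = 205.34°
Δθ = θ₂ − θ₁ = -64.3°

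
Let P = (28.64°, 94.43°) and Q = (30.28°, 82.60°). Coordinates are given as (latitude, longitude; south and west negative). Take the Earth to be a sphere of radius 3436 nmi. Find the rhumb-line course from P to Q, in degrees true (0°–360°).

279.0°

Δψ = ln[tan(π/4+φ₂/2)/tan(π/4+φ₁/2)] = +0.0329
Δλ = -0.2065 rad (taken the short way round)
course = atan2(Δλ, Δψ) = 279.05°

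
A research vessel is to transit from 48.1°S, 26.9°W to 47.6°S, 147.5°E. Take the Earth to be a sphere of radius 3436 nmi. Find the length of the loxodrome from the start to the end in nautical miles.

7019 nmi

Δψ = ln[tan(π/4+φ₂/2)/tan(π/4+φ₁/2)] = +0.0130;  Δφ = +0.0087 rad,  Δλ = +3.0439 rad
q = Δφ/Δψ = 0.6711
d = R·√(Δφ² + q²Δλ²) = 3436·2.04265 = 7019 nmi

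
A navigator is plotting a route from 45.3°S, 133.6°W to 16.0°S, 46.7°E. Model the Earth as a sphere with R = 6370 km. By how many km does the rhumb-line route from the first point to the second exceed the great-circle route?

Great circle: cos σ = sin φ₁ sin φ₂ + cos φ₁ cos φ₂ cos Δλ,  σ = 2.0717 rad → d_gc = 13196.7 km
Rhumb line: Δψ = +0.6058, q = Δφ/Δψ = 0.8441, d_rh = R√(Δφ²+q²Δλ²) = 17175.3 km
Excess = 17175.3 − 13196.7 = 3978.6 ≈ 3979 km

3979 km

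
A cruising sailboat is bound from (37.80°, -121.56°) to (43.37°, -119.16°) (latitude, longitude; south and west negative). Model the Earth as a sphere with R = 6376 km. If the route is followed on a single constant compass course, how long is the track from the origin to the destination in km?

652 km

Rhumb course C = atan2(Δλ, Δψ) with Δψ = ln[tan(π/4+φ₂/2)/tan(π/4+φ₁/2)] = +0.1281, Δλ = +0.0419 → C = 18.10°
d = R·|Δφ| / |cos C| = 6376·0.09721 / 0.95050 = 652 km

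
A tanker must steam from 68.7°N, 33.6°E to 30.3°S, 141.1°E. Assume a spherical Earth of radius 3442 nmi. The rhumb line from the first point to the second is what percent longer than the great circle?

4.1%

Great circle: σ = 2.1705 rad → d_gc = Rσ = 7470.8 nmi
Rhumb: Δφ = -1.7279, Δλ = +1.8762, Δψ = -2.2264, q = Δφ/Δψ = 0.7761 → d_rh = R√(Δφ²+q²Δλ²) = 7777.5 nmi
Excess = (7777.5 − 7470.8) / 7470.8 = 306.7 / 7470.8 = 4.11% ≈ 4.1%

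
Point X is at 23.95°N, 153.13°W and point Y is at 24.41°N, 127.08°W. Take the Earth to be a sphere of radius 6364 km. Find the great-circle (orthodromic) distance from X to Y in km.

Haversine: a = sin²(Δφ/2)+cos φ₁ cos φ₂ sin²(Δλ/2) = 0.04229;  σ = 2·atan2(√a,√(1−a))
σ = 23.734° → d = Rσ = 6364·0.41423 = 2636 km

2636 km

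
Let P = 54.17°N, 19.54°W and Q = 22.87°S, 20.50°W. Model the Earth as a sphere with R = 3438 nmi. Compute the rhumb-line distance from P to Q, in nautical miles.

Rhumb course C = atan2(Δλ, Δψ) with Δψ = ln[tan(π/4+φ₂/2)/tan(π/4+φ₁/2)] = -1.5394, Δλ = -0.0168 → C = 180.62°
d = R·|Δφ| / |cos C| = 3438·1.34460 / 0.99994 = 4623 nmi

4623 nmi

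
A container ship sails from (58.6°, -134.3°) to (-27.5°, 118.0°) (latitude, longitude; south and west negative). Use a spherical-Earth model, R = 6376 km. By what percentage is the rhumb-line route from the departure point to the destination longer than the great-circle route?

Great circle: σ = 2.1349 rad → d_gc = Rσ = 13611.9 km
Rhumb: Δφ = -1.5027, Δλ = -1.8797, Δψ = -1.7686, q = Δφ/Δψ = 0.8497 → d_rh = R√(Δφ²+q²Δλ²) = 13982.2 km
Excess = (13982.2 − 13611.9) / 13611.9 = 370.3 / 13611.9 = 2.72% ≈ 2.7%

2.7%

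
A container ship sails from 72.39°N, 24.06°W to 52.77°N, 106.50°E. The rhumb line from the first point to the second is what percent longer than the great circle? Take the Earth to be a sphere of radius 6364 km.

21.1%

Great circle: σ = 0.8765 rad → d_gc = Rσ = 5577.7 km
Rhumb: Δφ = -0.3424, Δλ = +2.2787, Δψ = -0.7768, q = Δφ/Δψ = 0.4408 → d_rh = R√(Δφ²+q²Δλ²) = 6753.9 km
Excess = (6753.9 − 5577.7) / 5577.7 = 1176.2 / 5577.7 = 21.09% ≈ 21.1%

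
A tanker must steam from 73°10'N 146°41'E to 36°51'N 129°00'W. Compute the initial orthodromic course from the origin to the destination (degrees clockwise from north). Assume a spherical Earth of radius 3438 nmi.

N = sin Δλ·cos φ₂ = +0.7963;  D = cos φ₁ sin φ₂ − sin φ₁ cos φ₂ cos Δλ = +0.0978
initial course = atan2(N, D) = 83.00°

83.0°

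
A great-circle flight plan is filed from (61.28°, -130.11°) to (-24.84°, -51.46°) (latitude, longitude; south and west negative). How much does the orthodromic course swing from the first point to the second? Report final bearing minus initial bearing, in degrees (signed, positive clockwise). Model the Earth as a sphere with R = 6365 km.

At departure: θ₁ = atan2(sin Δλ cos φ₂, cos φ₁ sin φ₂ − sin φ₁ cos φ₂ cos Δλ) = 111.95°
At arrival: θ₂ = atan2(sin Δλ cos φ₁, −cos φ₂ sin φ₁ + sin φ₂ cos φ₁ cos Δλ) = 150.58°
Δθ = θ₂ − θ₁ = +38.6°

+38.6°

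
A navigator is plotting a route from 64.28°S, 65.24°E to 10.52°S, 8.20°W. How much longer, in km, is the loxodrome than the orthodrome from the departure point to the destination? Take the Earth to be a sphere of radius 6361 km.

260 km

Great circle: cos σ = sin φ₁ sin φ₂ + cos φ₁ cos φ₂ cos Δλ,  σ = 1.2806 rad → d_gc = 8146.2 km
Rhumb line: Δψ = +1.2925, q = Δφ/Δψ = 0.7260, d_rh = R√(Δφ²+q²Δλ²) = 8405.8 km
Excess = 8405.8 − 8146.2 = 259.6 ≈ 260 km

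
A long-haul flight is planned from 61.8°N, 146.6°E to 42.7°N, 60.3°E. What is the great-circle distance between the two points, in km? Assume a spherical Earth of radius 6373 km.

5748 km

Haversine: a = sin²(Δφ/2)+cos φ₁ cos φ₂ sin²(Δλ/2) = 0.18996;  σ = 2·atan2(√a,√(1−a))
σ = 51.678° → d = Rσ = 6373·0.90196 = 5748 km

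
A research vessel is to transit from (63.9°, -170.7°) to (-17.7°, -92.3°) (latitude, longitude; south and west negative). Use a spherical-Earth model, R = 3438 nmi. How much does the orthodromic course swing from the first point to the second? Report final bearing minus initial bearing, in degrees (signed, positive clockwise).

+45.8°

Initial bearing θ₁ = atan2(sin Δλ cos φ₂, cos φ₁ sin φ₂ − sin φ₁ cos φ₂ cos Δλ) = 108.14°
Final bearing θ₂ = (initial bearing from the destination back to the start) + 180° = 153.97°
Δθ = θ₂ − θ₁ = +45.8°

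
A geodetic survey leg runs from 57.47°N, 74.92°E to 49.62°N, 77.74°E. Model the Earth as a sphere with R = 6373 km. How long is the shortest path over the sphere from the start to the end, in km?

Haversine: a = sin²(Δφ/2)+cos φ₁ cos φ₂ sin²(Δλ/2) = 0.00490;  σ = 2·atan2(√a,√(1−a))
σ = 8.025° → d = Rσ = 6373·0.14006 = 893 km

893 km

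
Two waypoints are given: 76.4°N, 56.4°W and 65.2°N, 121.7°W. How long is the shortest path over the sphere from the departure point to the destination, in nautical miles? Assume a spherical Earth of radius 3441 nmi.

1354 nmi

Haversine: a = sin²(Δφ/2)+cos φ₁ cos φ₂ sin²(Δλ/2) = 0.03823;  σ = 2·atan2(√a,√(1−a))
σ = 22.551° → d = Rσ = 3441·0.39359 = 1354 nmi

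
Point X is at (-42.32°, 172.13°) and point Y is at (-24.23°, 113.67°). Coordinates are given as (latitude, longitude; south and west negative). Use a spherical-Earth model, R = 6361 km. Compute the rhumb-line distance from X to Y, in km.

Rhumb course C = atan2(Δλ, Δψ) with Δψ = ln[tan(π/4+φ₂/2)/tan(π/4+φ₁/2)] = +0.3806, Δλ = -1.0203 → C = 290.46°
d = R·|Δφ| / |cos C| = 6361·0.31573 / 0.34950 = 5746 km

5746 km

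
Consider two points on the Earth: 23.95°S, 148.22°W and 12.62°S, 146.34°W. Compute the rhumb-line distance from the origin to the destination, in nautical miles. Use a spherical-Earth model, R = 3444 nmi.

689 nmi

Rhumb course C = atan2(Δλ, Δψ) with Δψ = ln[tan(π/4+φ₂/2)/tan(π/4+φ₁/2)] = +0.2087, Δλ = +0.0328 → C = 8.94°
d = R·|Δφ| / |cos C| = 3444·0.19775 / 0.98786 = 689 nmi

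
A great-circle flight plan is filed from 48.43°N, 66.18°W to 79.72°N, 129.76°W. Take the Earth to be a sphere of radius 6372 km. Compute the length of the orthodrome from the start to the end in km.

4218 km

Haversine: a = sin²(Δφ/2)+cos φ₁ cos φ₂ sin²(Δλ/2) = 0.10559;  σ = 2·atan2(√a,√(1−a))
σ = 37.924° → d = Rσ = 6372·0.66190 = 4218 km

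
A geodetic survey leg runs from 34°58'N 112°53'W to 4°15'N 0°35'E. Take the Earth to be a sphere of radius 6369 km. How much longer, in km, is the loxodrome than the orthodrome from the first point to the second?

Great circle: cos σ = sin φ₁ sin φ₂ + cos φ₁ cos φ₂ cos Δλ,  σ = 1.8577 rad → d_gc = 11831.6 km
Rhumb line: Δψ = -0.5779, q = Δφ/Δψ = 0.9277, d_rh = R√(Δφ²+q²Δλ²) = 12189.2 km
Excess = 12189.2 − 11831.6 = 357.6 ≈ 358 km

358 km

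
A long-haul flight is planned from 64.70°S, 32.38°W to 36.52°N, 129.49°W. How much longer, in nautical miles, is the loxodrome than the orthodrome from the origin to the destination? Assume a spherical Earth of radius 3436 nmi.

164 nmi

Great circle: cos σ = sin φ₁ sin φ₂ + cos φ₁ cos φ₂ cos Δλ,  σ = 2.1902 rad → d_gc = 7525.5 nmi
Rhumb line: Δψ = +2.1797, q = Δφ/Δψ = 0.8105, d_rh = R√(Δφ²+q²Δλ²) = 7689.3 nmi
Excess = 7689.3 − 7525.5 = 163.8 ≈ 164 nmi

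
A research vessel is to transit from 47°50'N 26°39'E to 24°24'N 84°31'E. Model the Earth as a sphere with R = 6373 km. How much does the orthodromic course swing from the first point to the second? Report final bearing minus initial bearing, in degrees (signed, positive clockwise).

+36.8°

Initial bearing θ₁ = atan2(sin Δλ cos φ₂, cos φ₁ sin φ₂ − sin φ₁ cos φ₂ cos Δλ) = 96.05°
Final bearing θ₂ = (initial bearing from the destination back to the start) + 180° = 132.86°
Δθ = θ₂ − θ₁ = +36.8°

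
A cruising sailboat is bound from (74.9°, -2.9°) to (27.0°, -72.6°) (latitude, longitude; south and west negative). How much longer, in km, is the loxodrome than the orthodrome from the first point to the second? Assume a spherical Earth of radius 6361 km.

270 km

Great circle: cos σ = sin φ₁ sin φ₂ + cos φ₁ cos φ₂ cos Δλ,  σ = 1.0253 rad → d_gc = 6521.9 km
Rhumb line: Δψ = -1.5312, q = Δφ/Δψ = 0.5460, d_rh = R√(Δφ²+q²Δλ²) = 6792.0 km
Excess = 6792.0 − 6521.9 = 270.1 ≈ 270 km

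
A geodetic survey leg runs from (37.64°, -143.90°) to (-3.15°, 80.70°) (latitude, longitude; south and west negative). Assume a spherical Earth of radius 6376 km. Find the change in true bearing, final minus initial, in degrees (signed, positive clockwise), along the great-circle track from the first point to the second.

-75.3°

At departure: θ₁ = atan2(sin Δλ cos φ₂, cos φ₁ sin φ₂ − sin φ₁ cos φ₂ cos Δλ) = 299.13°
At arrival: θ₂ = atan2(sin Δλ cos φ₁, −cos φ₂ sin φ₁ + sin φ₂ cos φ₁ cos Δλ) = 223.85°
Δθ = θ₂ − θ₁ = -75.3°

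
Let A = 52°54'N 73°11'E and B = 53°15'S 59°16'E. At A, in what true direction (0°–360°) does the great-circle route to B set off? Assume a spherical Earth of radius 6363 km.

188.6°

N = sin Δλ·cos φ₂ = -0.1439;  D = cos φ₁ sin φ₂ − sin φ₁ cos φ₂ cos Δλ = -0.9465
initial course = atan2(N, D) = 188.64°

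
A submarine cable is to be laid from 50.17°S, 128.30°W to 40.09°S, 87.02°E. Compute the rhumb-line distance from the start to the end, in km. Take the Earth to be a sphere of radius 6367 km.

Rhumb course C = atan2(Δλ, Δψ) with Δψ = ln[tan(π/4+φ₂/2)/tan(π/4+φ₁/2)] = +0.2503, Δλ = -2.5251 → C = 275.66°
d = R·|Δφ| / |cos C| = 6367·0.17593 / 0.09866 = 11354 km

11354 km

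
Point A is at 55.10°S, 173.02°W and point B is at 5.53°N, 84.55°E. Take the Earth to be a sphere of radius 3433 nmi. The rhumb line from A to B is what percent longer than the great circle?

Great circle: σ = 1.7738 rad → d_gc = Rσ = 6089.5 nmi
Rhumb: Δφ = +1.0582, Δλ = -1.7877, Δψ = +1.2539, q = Δφ/Δψ = 0.8439 → d_rh = R√(Δφ²+q²Δλ²) = 6326.2 nmi
Excess = (6326.2 − 6089.5) / 6089.5 = 236.7 / 6089.5 = 3.89% ≈ 3.9%

3.9%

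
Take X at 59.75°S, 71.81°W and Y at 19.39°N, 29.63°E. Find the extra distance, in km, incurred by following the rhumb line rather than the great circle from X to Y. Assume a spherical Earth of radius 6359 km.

395 km

Great circle: cos σ = sin φ₁ sin φ₂ + cos φ₁ cos φ₂ cos Δλ,  σ = 1.9617 rad → d_gc = 12474.58 km
Rhumb line: Δψ = +1.6533, q = Δφ/Δψ = 0.8354, d_rh = R√(Δφ²+q²Δλ²) = 12869.11 km
Excess = 12869.11 − 12474.58 = 394.53 ≈ 395 km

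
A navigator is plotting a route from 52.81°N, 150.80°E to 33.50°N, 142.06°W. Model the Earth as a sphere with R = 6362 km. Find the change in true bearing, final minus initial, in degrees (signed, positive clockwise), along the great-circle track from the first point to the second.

+49.4°

At departure: θ₁ = atan2(sin Δλ cos φ₂, cos φ₁ sin φ₂ − sin φ₁ cos φ₂ cos Δλ) = 84.38°
At arrival: θ₂ = atan2(sin Δλ cos φ₁, −cos φ₂ sin φ₁ + sin φ₂ cos φ₁ cos Δλ) = 133.83°
Δθ = θ₂ − θ₁ = +49.4°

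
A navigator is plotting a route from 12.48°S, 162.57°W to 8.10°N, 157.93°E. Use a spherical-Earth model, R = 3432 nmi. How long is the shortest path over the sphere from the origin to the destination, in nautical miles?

2655 nmi

cos σ = sin φ₁ sin φ₂ + cos φ₁ cos φ₂ cos Δλ
      = sin(-12.48°)sin(8.10°) + cos(-12.48°)cos(8.10°)cos(-39.50°) = 0.7154
σ = 44.322° → d = Rσ = 3432·0.77356 = 2655 nmi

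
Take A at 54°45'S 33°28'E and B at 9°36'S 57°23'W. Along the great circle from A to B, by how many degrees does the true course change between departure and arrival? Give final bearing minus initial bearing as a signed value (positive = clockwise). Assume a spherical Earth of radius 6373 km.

At departure: θ₁ = atan2(sin Δλ cos φ₂, cos φ₁ sin φ₂ − sin φ₁ cos φ₂ cos Δλ) = 263.74°
At arrival: θ₂ = atan2(sin Δλ cos φ₁, −cos φ₂ sin φ₁ + sin φ₂ cos φ₁ cos Δλ) = 324.42°
Δθ = θ₂ − θ₁ = +60.7°

+60.7°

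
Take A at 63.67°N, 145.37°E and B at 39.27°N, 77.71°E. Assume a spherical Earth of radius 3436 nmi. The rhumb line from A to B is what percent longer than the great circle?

3.9%

Great circle: σ = 0.7984 rad → d_gc = Rσ = 2743.4 nmi
Rhumb: Δφ = -0.4259, Δλ = -1.1809, Δψ = -0.7065, q = Δφ/Δψ = 0.6028 → d_rh = R√(Δφ²+q²Δλ²) = 2850.1 nmi
Excess = (2850.1 − 2743.4) / 2743.4 = 106.7 / 2743.4 = 3.89% ≈ 3.9%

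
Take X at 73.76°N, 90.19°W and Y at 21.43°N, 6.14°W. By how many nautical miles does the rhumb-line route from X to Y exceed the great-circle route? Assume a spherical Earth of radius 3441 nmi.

237 nmi

Great circle: cos σ = sin φ₁ sin φ₂ + cos φ₁ cos φ₂ cos Δλ,  σ = 1.1834 rad → d_gc = 4072.1 nmi
Rhumb line: Δψ = -1.5641, q = Δφ/Δψ = 0.5839, d_rh = R√(Δφ²+q²Δλ²) = 4308.7 nmi
Excess = 4308.7 − 4072.1 = 236.6 ≈ 237 nmi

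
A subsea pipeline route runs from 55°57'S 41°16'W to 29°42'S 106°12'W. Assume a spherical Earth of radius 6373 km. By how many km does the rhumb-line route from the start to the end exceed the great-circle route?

160 km

Great circle: cos σ = sin φ₁ sin φ₂ + cos φ₁ cos φ₂ cos Δλ,  σ = 0.9064 rad → d_gc = 5776.6 km
Rhumb line: Δψ = +0.6402, q = Δφ/Δψ = 0.7156, d_rh = R√(Δφ²+q²Δλ²) = 5936.2 km
Excess = 5936.2 − 5776.6 = 159.6 ≈ 160 km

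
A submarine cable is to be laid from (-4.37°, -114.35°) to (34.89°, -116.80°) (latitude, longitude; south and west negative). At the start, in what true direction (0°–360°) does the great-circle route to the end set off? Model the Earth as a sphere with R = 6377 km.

N = sin Δλ·cos φ₂ = -0.0351;  D = cos φ₁ sin φ₂ − sin φ₁ cos φ₂ cos Δλ = +0.6328
initial course = atan2(N, D) = 356.83°

356.8°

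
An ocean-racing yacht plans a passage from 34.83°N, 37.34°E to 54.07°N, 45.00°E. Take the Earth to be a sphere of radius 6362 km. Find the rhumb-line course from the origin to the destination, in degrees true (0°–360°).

15.7°

Δψ = ln[tan(π/4+φ₂/2)/tan(π/4+φ₁/2)] = +0.4770
Δλ = +0.1337 rad (taken the short way round)
course = atan2(Δλ, Δψ) = 15.66°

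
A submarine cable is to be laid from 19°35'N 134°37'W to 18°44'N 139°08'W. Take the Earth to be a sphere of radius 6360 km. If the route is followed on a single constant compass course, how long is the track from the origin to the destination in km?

483 km

Rhumb course C = atan2(Δλ, Δψ) with Δψ = ln[tan(π/4+φ₂/2)/tan(π/4+φ₁/2)] = -0.0157, Δλ = -0.0788 → C = 258.73°
d = R·|Δφ| / |cos C| = 6360·0.01484 / 0.19539 = 483 km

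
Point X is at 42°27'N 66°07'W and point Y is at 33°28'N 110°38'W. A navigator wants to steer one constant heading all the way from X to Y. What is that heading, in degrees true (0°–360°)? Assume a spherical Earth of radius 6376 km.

Δψ = ln[tan(π/4+φ₂/2)/tan(π/4+φ₁/2)] = -0.1993
Δλ = -0.7770 rad (taken the short way round)
course = atan2(Δλ, Δψ) = 255.61°

255.6°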